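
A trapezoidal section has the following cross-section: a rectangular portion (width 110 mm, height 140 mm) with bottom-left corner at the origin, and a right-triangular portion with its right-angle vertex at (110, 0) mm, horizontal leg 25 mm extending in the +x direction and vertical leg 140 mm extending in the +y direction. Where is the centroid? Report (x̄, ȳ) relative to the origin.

rectangular portion: A = 110 × 140 = 15400.00, centroid at (55.00, 70.00).
triangular portion: A = ½·25·140 = 1750.00, centroid at (118.33, 46.67).
ΣA = 17150.00 mm², ΣAx̄ = 1054083.33 mm³, ΣAȳ = 1159666.67 mm³.
x̄ = 1054083.33/17150.00 = 61.46 mm; ȳ = 1159666.67/17150.00 = 67.62 mm.

x̄ = 61.46 mm, ȳ = 67.62 mm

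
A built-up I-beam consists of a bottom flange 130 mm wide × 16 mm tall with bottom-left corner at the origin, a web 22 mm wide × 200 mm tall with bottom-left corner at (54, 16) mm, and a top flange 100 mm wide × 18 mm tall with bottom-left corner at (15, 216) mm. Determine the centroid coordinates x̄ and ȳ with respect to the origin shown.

bottom flange: A = 130 × 16 = 2080.00, centroid at (65.00, 8.00).
web: A = 22 × 200 = 4400.00, centroid at (65.00, 116.00).
top flange: A = 100 × 18 = 1800.00, centroid at (65.00, 225.00).
ΣA = 8280.00 mm², ΣAx̄ = 538200.00 mm³, ΣAȳ = 932040.00 mm³.
x̄ = 538200.00/8280.00 = 65.00 mm; ȳ = 932040.00/8280.00 = 112.57 mm.

x̄ = 65.00 mm, ȳ = 112.57 mm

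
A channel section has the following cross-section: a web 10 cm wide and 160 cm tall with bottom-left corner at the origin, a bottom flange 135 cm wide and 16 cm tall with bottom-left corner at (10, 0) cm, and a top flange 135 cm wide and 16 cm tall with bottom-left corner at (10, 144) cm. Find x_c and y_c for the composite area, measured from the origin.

Part | A | x̄ᵢ | ȳᵢ | A·x̄ᵢ | A·ȳᵢ
web | 1600.00 | 5.00 | 80.00 | 8000.00 | 128000.00
bottom flange | 2160.00 | 77.50 | 8.00 | 167400.00 | 17280.00
top flange | 2160.00 | 77.50 | 152.00 | 167400.00 | 328320.00
Σ | 5920.00 |  |  | 342800.00 | 473600.00
x_c = 342800.00 / 5920.00 = 57.91 cm
y_c = 473600.00 / 5920.00 = 80.00 cm

x_c = 57.91 cm, y_c = 80.00 cm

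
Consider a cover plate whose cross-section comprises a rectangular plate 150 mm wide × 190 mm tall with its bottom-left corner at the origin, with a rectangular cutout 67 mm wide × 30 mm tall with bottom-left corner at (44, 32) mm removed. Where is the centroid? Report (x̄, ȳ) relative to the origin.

x̄ = 74.81 mm, ȳ = 98.64 mm

plate: A = 150 × 190 = 28500.00, centroid at (75.00, 95.00).
hole: A = −(67 × 30) = -2010.00, centroid at (77.50, 47.00).
ΣA = 26490.00 mm²
ΣAx̄ = (28500.00)(75.00) + (-2010.00)(77.50) = 1981725.00 mm³
ΣAȳ = (28500.00)(95.00) + (-2010.00)(47.00) = 2613030.00 mm³
x̄ = 1981725.00 / 26490.00 = 74.81 mm
ȳ = 2613030.00 / 26490.00 = 98.64 mm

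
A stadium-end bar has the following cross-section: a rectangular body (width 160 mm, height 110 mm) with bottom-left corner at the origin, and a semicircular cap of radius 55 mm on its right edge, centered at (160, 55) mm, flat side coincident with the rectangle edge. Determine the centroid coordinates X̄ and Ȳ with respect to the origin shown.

X̄ = 101.97 mm, Ȳ = 55.00 mm

rectangular body: A = 160 × 110 = 17600.00, centroid at (80.00, 55.00).
semicircular end: A = ½π·55² = 4751.66, centroid at (183.34, 55.00).
ΣA = 22351.66 mm², ΣAX̄ = 2279182.09 mm³, ΣAȲ = 1229341.24 mm³.
X̄ = 2279182.09/22351.66 = 101.97 mm; Ȳ = 1229341.24/22351.66 = 55.00 mm.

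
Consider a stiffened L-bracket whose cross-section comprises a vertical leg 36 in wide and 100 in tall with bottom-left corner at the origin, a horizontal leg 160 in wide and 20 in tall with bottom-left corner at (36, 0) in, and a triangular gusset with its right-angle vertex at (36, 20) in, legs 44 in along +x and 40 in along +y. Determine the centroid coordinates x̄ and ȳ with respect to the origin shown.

vertical leg: A = 36 × 100 = 3600.00, centroid at (18.00, 50.00).
horizontal leg: A = 160 × 20 = 3200.00, centroid at (116.00, 10.00).
gusset: A = ½·44·40 = 880.00, centroid at (50.67, 33.33).
ΣA = 7680.00 in²
ΣAx̄ = (3600.00)(18.00) + (3200.00)(116.00) + (880.00)(50.67) = 480586.67 in³
ΣAȳ = (3600.00)(50.00) + (3200.00)(10.00) + (880.00)(33.33) = 241333.33 in³
x̄ = 480586.67 / 7680.00 = 62.58 in
ȳ = 241333.33 / 7680.00 = 31.42 in

x̄ = 62.58 in, ȳ = 31.42 in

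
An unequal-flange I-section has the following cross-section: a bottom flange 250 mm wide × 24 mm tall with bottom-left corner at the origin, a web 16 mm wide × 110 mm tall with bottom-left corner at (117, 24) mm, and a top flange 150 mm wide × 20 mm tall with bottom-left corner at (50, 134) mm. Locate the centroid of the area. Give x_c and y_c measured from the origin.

Part | A | x̄ᵢ | ȳᵢ | A·x̄ᵢ | A·ȳᵢ
bottom flange | 6000.00 | 125.00 | 12.00 | 750000.00 | 72000.00
web | 1760.00 | 125.00 | 79.00 | 220000.00 | 139040.00
top flange | 3000.00 | 125.00 | 144.00 | 375000.00 | 432000.00
Σ | 10760.00 |  |  | 1345000.00 | 643040.00
x_c = 1345000.00 / 10760.00 = 125.00 mm
y_c = 643040.00 / 10760.00 = 59.76 mm

x_c = 125.00 mm, y_c = 59.76 mm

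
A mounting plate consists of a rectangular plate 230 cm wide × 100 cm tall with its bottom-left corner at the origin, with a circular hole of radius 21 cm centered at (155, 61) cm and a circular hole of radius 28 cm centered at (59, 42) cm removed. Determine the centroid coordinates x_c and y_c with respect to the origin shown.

x_c = 119.31 cm, y_c = 50.23 cm

plate: A = 230 × 100 = 23000.00, centroid at (115.00, 50.00).
hole 1: A = −π·21² = -1385.44, centroid at (155.00, 61.00).
hole 2: A = −π·28² = -2463.01, centroid at (59.00, 42.00).
ΣA = 19151.55 cm²
ΣAx_c = (23000.00)(115.00) + (-1385.44)(155.00) + (-2463.01)(59.00) = 2284938.92 cm³
ΣAy_c = (23000.00)(50.00) + (-1385.44)(61.00) + (-2463.01)(42.00) = 962041.65 cm³
x_c = 2284938.92 / 19151.55 = 119.31 cm
y_c = 962041.65 / 19151.55 = 50.23 cm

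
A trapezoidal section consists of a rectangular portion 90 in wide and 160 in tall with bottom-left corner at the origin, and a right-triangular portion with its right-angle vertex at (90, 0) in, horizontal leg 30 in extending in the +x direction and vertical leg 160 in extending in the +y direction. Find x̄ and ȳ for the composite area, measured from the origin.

x̄ = 52.86 in, ȳ = 76.19 in

rectangular portion: A = 90 × 160 = 14400.00, centroid at (45.00, 80.00).
triangular portion: A = ½·30·160 = 2400.00, centroid at (100.00, 53.33).
ΣA = 16800.00 in², ΣAx̄ = 888000.00 in³, ΣAȳ = 1280000.00 in³.
x̄ = 888000.00/16800.00 = 52.86 in; ȳ = 1280000.00/16800.00 = 76.19 in.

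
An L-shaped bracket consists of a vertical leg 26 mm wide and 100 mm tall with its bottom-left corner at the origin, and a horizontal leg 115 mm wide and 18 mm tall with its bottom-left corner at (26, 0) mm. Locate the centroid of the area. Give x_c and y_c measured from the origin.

x_c = 44.25 mm, y_c = 31.83 mm

vertical leg: A = 26 × 100 = 2600.00, centroid at (13.00, 50.00).
horizontal leg: A = 115 × 18 = 2070.00, centroid at (83.50, 9.00).
ΣA = 4670.00 mm², ΣAx_c = 206645.00 mm³, ΣAy_c = 148630.00 mm³.
x_c = 206645.00/4670.00 = 44.25 mm; y_c = 148630.00/4670.00 = 31.83 mm.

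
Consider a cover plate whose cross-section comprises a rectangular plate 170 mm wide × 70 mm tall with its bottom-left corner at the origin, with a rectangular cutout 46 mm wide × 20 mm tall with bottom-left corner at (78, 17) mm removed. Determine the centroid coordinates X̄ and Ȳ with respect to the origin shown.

X̄ = 83.66 mm, Ȳ = 35.67 mm

plate: A = 170 × 70 = 11900.00, centroid at (85.00, 35.00).
hole: A = −(46 × 20) = -920.00, centroid at (101.00, 27.00).
ΣA = 10980.00 mm²
ΣAX̄ = (11900.00)(85.00) + (-920.00)(101.00) = 918580.00 mm³
ΣAȲ = (11900.00)(35.00) + (-920.00)(27.00) = 391660.00 mm³
X̄ = 918580.00 / 10980.00 = 83.66 mm
Ȳ = 391660.00 / 10980.00 = 35.67 mm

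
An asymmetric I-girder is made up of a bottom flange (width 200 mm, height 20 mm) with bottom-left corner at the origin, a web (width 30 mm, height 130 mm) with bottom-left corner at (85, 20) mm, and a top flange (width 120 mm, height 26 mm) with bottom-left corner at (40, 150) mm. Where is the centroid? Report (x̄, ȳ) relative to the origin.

x̄ = 100.00 mm, ȳ = 79.86 mm

Part | A | x̄ᵢ | ȳᵢ | A·x̄ᵢ | A·ȳᵢ
bottom flange | 4000.00 | 100.00 | 10.00 | 400000.00 | 40000.00
web | 3900.00 | 100.00 | 85.00 | 390000.00 | 331500.00
top flange | 3120.00 | 100.00 | 163.00 | 312000.00 | 508560.00
Σ | 11020.00 |  |  | 1102000.00 | 880060.00
x̄ = 1102000.00 / 11020.00 = 100.00 mm
ȳ = 880060.00 / 11020.00 = 79.86 mm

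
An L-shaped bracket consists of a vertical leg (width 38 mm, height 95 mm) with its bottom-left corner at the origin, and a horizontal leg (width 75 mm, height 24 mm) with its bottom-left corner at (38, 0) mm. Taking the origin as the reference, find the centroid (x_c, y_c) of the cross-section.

vertical leg: A = 38 × 95 = 3610.00, centroid at (19.00, 47.50).
horizontal leg: A = 75 × 24 = 1800.00, centroid at (75.50, 12.00).
ΣA = 5410.00 mm²
ΣAx_c = (3610.00)(19.00) + (1800.00)(75.50) = 204490.00 mm³
ΣAy_c = (3610.00)(47.50) + (1800.00)(12.00) = 193075.00 mm³
x_c = 204490.00 / 5410.00 = 37.80 mm
y_c = 193075.00 / 5410.00 = 35.69 mm

x_c = 37.80 mm, y_c = 35.69 mm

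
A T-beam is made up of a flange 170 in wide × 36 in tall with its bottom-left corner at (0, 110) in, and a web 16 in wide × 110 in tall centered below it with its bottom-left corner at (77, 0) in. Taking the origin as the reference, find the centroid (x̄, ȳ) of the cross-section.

x̄ = 85.00 in, ȳ = 111.70 in

Part | A | x̄ᵢ | ȳᵢ | A·x̄ᵢ | A·ȳᵢ
web | 1760.00 | 85.00 | 55.00 | 149600.00 | 96800.00
flange | 6120.00 | 85.00 | 128.00 | 520200.00 | 783360.00
Σ | 7880.00 |  |  | 669800.00 | 880160.00
x̄ = 669800.00 / 7880.00 = 85.00 in
ȳ = 880160.00 / 7880.00 = 111.70 in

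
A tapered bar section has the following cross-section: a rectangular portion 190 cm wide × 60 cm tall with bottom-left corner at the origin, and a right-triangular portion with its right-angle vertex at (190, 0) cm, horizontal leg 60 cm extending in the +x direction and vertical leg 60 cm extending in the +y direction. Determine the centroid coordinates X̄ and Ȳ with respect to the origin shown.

Part | A | x̄ᵢ | ȳᵢ | A·x̄ᵢ | A·ȳᵢ
rectangular portion | 11400.00 | 95.00 | 30.00 | 1083000.00 | 342000.00
triangular portion | 1800.00 | 210.00 | 20.00 | 378000.00 | 36000.00
Σ | 13200.00 |  |  | 1461000.00 | 378000.00
X̄ = 1461000.00 / 13200.00 = 110.68 cm
Ȳ = 378000.00 / 13200.00 = 28.64 cm

X̄ = 110.68 cm, Ȳ = 28.64 cm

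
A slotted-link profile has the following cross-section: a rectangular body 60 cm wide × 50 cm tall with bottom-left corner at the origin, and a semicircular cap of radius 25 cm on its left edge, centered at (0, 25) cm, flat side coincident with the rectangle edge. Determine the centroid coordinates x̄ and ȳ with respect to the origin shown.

x̄ = 19.99 cm, ȳ = 25.00 cm

Part | A | x̄ᵢ | ȳᵢ | A·x̄ᵢ | A·ȳᵢ
rectangular body | 3000.00 | 30.00 | 25.00 | 90000.00 | 75000.00
semicircular end | 981.75 | -10.61 | 25.00 | -10416.67 | 24543.69
Σ | 3981.75 |  |  | 79583.33 | 99543.69
x̄ = 79583.33 / 3981.75 = 19.99 cm
ȳ = 99543.69 / 3981.75 = 25.00 cm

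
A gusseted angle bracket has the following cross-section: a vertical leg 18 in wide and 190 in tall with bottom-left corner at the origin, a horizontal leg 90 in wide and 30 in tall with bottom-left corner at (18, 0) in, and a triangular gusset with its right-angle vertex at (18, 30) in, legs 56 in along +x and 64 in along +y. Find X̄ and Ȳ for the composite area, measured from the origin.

X̄ = 33.69 in, Ȳ = 57.81 in

vertical leg: A = 18 × 190 = 3420.00, centroid at (9.00, 95.00).
horizontal leg: A = 90 × 30 = 2700.00, centroid at (63.00, 15.00).
gusset: A = ½·56·64 = 1792.00, centroid at (36.67, 51.33).
ΣA = 7912.00 in², ΣAX̄ = 266586.67 in³, ΣAȲ = 457389.33 in³.
X̄ = 266586.67/7912.00 = 33.69 in; Ȳ = 457389.33/7912.00 = 57.81 in.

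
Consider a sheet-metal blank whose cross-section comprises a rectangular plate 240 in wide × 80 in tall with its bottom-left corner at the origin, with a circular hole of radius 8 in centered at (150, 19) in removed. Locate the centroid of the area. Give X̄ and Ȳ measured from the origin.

Part | A | x̄ᵢ | ȳᵢ | A·x̄ᵢ | A·ȳᵢ
plate | 19200.00 | 120.00 | 40.00 | 2304000.00 | 768000.00
hole | -201.06 | 150.00 | 19.00 | -30159.29 | -3820.18
Σ | 18998.94 |  |  | 2273840.71 | 764179.82
X̄ = 2273840.71 / 18998.94 = 119.68 in
Ȳ = 764179.82 / 18998.94 = 40.22 in

X̄ = 119.68 in, Ȳ = 40.22 in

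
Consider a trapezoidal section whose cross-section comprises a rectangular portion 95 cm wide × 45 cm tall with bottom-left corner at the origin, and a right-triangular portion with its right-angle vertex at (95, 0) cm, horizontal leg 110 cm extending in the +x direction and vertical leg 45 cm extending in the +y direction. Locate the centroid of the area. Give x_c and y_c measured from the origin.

rectangular portion: A = 95 × 45 = 4275.00, centroid at (47.50, 22.50).
triangular portion: A = ½·110·45 = 2475.00, centroid at (131.67, 15.00).
ΣA = 6750.00 cm², ΣAx_c = 528937.50 cm³, ΣAy_c = 133312.50 cm³.
x_c = 528937.50/6750.00 = 78.36 cm; y_c = 133312.50/6750.00 = 19.75 cm.

x_c = 78.36 cm, y_c = 19.75 cm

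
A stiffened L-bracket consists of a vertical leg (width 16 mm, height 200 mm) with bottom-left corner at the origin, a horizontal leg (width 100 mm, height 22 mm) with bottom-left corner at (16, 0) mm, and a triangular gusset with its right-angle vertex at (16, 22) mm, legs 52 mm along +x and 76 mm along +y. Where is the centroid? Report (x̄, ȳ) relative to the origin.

x̄ = 32.09 mm, ȳ = 59.35 mm

vertical leg: A = 16 × 200 = 3200.00, centroid at (8.00, 100.00).
horizontal leg: A = 100 × 22 = 2200.00, centroid at (66.00, 11.00).
gusset: A = ½·52·76 = 1976.00, centroid at (33.33, 47.33).
ΣA = 7376.00 mm², ΣAx̄ = 236666.67 mm³, ΣAȳ = 437730.67 mm³.
x̄ = 236666.67/7376.00 = 32.09 mm; ȳ = 437730.67/7376.00 = 59.35 mm.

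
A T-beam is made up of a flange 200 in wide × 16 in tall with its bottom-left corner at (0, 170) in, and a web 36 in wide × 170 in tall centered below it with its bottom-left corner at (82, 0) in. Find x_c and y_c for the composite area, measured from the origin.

x_c = 100.00 in, y_c = 116.93 in

web: A = 36 × 170 = 6120.00, centroid at (100.00, 85.00).
flange: A = 200 × 16 = 3200.00, centroid at (100.00, 178.00).
ΣA = 9320.00 in²
ΣAx_c = (6120.00)(100.00) + (3200.00)(100.00) = 932000.00 in³
ΣAy_c = (6120.00)(85.00) + (3200.00)(178.00) = 1089800.00 in³
x_c = 932000.00 / 9320.00 = 100.00 in
y_c = 1089800.00 / 9320.00 = 116.93 in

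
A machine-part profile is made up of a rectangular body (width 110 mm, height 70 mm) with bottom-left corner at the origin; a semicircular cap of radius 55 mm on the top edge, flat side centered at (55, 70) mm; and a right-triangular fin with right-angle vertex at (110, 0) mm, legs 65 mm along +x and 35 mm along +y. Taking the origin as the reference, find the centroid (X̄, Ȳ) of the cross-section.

rectangular body: A = 110 × 70 = 7700.00, centroid at (55.00, 35.00).
semicircular top: A = ½π·55² = 4751.66, centroid at (55.00, 93.34).
triangular fin: A = ½·65·35 = 1137.50, centroid at (131.67, 11.67).
ΣA = 13589.16 mm², ΣAX̄ = 834612.07 mm³, ΣAȲ = 726303.62 mm³.
X̄ = 834612.07/13589.16 = 61.42 mm; Ȳ = 726303.62/13589.16 = 53.45 mm.

X̄ = 61.42 mm, Ȳ = 53.45 mm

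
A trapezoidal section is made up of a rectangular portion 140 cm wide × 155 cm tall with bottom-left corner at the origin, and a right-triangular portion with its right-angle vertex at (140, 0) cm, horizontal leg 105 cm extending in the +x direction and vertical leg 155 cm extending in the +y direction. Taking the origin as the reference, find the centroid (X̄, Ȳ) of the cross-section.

X̄ = 98.64 cm, Ȳ = 70.45 cm

rectangular portion: A = 140 × 155 = 21700.00, centroid at (70.00, 77.50).
triangular portion: A = ½·105·155 = 8137.50, centroid at (175.00, 51.67).
ΣA = 29837.50 cm²
ΣAX̄ = (21700.00)(70.00) + (8137.50)(175.00) = 2943062.50 cm³
ΣAȲ = (21700.00)(77.50) + (8137.50)(51.67) = 2102187.50 cm³
X̄ = 2943062.50 / 29837.50 = 98.64 cm
Ȳ = 2102187.50 / 29837.50 = 70.45 cm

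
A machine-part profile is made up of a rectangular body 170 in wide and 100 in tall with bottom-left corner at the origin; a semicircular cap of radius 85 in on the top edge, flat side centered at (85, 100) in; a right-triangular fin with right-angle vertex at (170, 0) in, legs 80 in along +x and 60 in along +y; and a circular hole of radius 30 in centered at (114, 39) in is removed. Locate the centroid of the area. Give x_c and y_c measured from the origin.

x_c = 91.66 in, y_c = 83.52 in

rectangular body: A = 170 × 100 = 17000.00, centroid at (85.00, 50.00).
semicircular top: A = ½π·85² = 11349.00, centroid at (85.00, 136.08).
triangular fin: A = ½·80·60 = 2400.00, centroid at (196.67, 20.00).
hole: A = −π·30² = -2827.43, centroid at (114.00, 39.00).
ΣA = 27921.57 in², ΣAx_c = 2559337.89 in³, ΣAy_c = 2332047.11 in³.
x_c = 2559337.89/27921.57 = 91.66 in; y_c = 2332047.11/27921.57 = 83.52 in.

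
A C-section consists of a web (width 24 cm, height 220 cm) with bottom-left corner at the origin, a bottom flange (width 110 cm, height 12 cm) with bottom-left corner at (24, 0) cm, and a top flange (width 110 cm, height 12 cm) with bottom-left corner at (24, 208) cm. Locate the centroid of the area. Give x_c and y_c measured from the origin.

web: A = 24 × 220 = 5280.00, centroid at (12.00, 110.00).
bottom flange: A = 110 × 12 = 1320.00, centroid at (79.00, 6.00).
top flange: A = 110 × 12 = 1320.00, centroid at (79.00, 214.00).
ΣA = 7920.00 cm², ΣAx_c = 271920.00 cm³, ΣAy_c = 871200.00 cm³.
x_c = 271920.00/7920.00 = 34.33 cm; y_c = 871200.00/7920.00 = 110.00 cm.

x_c = 34.33 cm, y_c = 110.00 cm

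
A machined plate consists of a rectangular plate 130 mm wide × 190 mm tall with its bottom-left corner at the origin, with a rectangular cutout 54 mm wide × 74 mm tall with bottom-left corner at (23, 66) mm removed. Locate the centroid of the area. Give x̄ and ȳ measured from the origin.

Part | A | x̄ᵢ | ȳᵢ | A·x̄ᵢ | A·ȳᵢ
plate | 24700.00 | 65.00 | 95.00 | 1605500.00 | 2346500.00
hole | -3996.00 | 50.00 | 103.00 | -199800.00 | -411588.00
Σ | 20704.00 |  |  | 1405700.00 | 1934912.00
x̄ = 1405700.00 / 20704.00 = 67.90 mm
ȳ = 1934912.00 / 20704.00 = 93.46 mm

x̄ = 67.90 mm, ȳ = 93.46 mm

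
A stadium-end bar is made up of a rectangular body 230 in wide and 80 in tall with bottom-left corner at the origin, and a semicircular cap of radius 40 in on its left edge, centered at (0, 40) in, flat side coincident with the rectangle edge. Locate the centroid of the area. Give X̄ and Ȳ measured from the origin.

X̄ = 99.14 in, Ȳ = 40.00 in

rectangular body: A = 230 × 80 = 18400.00, centroid at (115.00, 40.00).
semicircular end: A = ½π·40² = 2513.27, centroid at (-16.98, 40.00).
ΣA = 20913.27 in², ΣAX̄ = 2073333.33 in³, ΣAȲ = 836530.96 in³.
X̄ = 2073333.33/20913.27 = 99.14 in; Ȳ = 836530.96/20913.27 = 40.00 in.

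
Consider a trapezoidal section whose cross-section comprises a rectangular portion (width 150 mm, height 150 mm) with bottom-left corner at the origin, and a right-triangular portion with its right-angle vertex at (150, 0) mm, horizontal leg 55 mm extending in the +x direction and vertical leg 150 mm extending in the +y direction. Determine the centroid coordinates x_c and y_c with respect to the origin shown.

x_c = 89.46 mm, y_c = 71.13 mm

rectangular portion: A = 150 × 150 = 22500.00, centroid at (75.00, 75.00).
triangular portion: A = ½·55·150 = 4125.00, centroid at (168.33, 50.00).
ΣA = 26625.00 mm²
ΣAx_c = (22500.00)(75.00) + (4125.00)(168.33) = 2381875.00 mm³
ΣAy_c = (22500.00)(75.00) + (4125.00)(50.00) = 1893750.00 mm³
x_c = 2381875.00 / 26625.00 = 89.46 mm
y_c = 1893750.00 / 26625.00 = 71.13 mm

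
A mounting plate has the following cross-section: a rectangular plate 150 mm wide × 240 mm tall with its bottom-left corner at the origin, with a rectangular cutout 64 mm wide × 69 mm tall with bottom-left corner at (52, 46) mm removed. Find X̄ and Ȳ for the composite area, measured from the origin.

plate: A = 150 × 240 = 36000.00, centroid at (75.00, 120.00).
hole: A = −(64 × 69) = -4416.00, centroid at (84.00, 80.50).
ΣA = 31584.00 mm², ΣAX̄ = 2329056.00 mm³, ΣAȲ = 3964512.00 mm³.
X̄ = 2329056.00/31584.00 = 73.74 mm; Ȳ = 3964512.00/31584.00 = 125.52 mm.

X̄ = 73.74 mm, Ȳ = 125.52 mm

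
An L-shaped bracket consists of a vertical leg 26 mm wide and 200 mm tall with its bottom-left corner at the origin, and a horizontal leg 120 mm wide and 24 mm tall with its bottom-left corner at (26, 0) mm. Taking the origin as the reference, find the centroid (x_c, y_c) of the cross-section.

vertical leg: A = 26 × 200 = 5200.00, centroid at (13.00, 100.00).
horizontal leg: A = 120 × 24 = 2880.00, centroid at (86.00, 12.00).
ΣA = 8080.00 mm², ΣAx_c = 315280.00 mm³, ΣAy_c = 554560.00 mm³.
x_c = 315280.00/8080.00 = 39.02 mm; y_c = 554560.00/8080.00 = 68.63 mm.

x_c = 39.02 mm, y_c = 68.63 mm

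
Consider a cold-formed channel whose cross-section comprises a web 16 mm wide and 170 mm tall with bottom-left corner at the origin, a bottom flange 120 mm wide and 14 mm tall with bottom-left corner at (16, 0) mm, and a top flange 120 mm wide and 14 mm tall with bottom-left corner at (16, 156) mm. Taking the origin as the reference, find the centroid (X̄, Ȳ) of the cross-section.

X̄ = 45.58 mm, Ȳ = 85.00 mm

web: A = 16 × 170 = 2720.00, centroid at (8.00, 85.00).
bottom flange: A = 120 × 14 = 1680.00, centroid at (76.00, 7.00).
top flange: A = 120 × 14 = 1680.00, centroid at (76.00, 163.00).
ΣA = 6080.00 mm², ΣAX̄ = 277120.00 mm³, ΣAȲ = 516800.00 mm³.
X̄ = 277120.00/6080.00 = 45.58 mm; Ȳ = 516800.00/6080.00 = 85.00 mm.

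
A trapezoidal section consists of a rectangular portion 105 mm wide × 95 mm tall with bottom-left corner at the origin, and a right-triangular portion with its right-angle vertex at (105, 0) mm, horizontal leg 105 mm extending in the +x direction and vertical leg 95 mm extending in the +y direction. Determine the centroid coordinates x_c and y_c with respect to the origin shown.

rectangular portion: A = 105 × 95 = 9975.00, centroid at (52.50, 47.50).
triangular portion: A = ½·105·95 = 4987.50, centroid at (140.00, 31.67).
ΣA = 14962.50 mm²
ΣAx_c = (9975.00)(52.50) + (4987.50)(140.00) = 1221937.50 mm³
ΣAy_c = (9975.00)(47.50) + (4987.50)(31.67) = 631750.00 mm³
x_c = 1221937.50 / 14962.50 = 81.67 mm
y_c = 631750.00 / 14962.50 = 42.22 mm

x_c = 81.67 mm, y_c = 42.22 mm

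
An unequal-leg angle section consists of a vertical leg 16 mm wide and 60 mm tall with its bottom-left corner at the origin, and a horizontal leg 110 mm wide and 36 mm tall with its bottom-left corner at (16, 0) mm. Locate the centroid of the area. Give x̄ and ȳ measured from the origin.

vertical leg: A = 16 × 60 = 960.00, centroid at (8.00, 30.00).
horizontal leg: A = 110 × 36 = 3960.00, centroid at (71.00, 18.00).
ΣA = 4920.00 mm², ΣAx̄ = 288840.00 mm³, ΣAȳ = 100080.00 mm³.
x̄ = 288840.00/4920.00 = 58.71 mm; ȳ = 100080.00/4920.00 = 20.34 mm.

x̄ = 58.71 mm, ȳ = 20.34 mm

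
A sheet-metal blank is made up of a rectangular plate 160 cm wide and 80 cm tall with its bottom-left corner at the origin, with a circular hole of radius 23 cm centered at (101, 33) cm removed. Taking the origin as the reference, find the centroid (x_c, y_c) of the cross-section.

x_c = 76.87 cm, y_c = 41.04 cm

plate: A = 160 × 80 = 12800.00, centroid at (80.00, 40.00).
hole: A = −π·23² = -1661.90, centroid at (101.00, 33.00).
ΣA = 11138.10 cm², ΣAx_c = 856147.85 cm³, ΣAy_c = 457157.22 cm³.
x_c = 856147.85/11138.10 = 76.87 cm; y_c = 457157.22/11138.10 = 41.04 cm.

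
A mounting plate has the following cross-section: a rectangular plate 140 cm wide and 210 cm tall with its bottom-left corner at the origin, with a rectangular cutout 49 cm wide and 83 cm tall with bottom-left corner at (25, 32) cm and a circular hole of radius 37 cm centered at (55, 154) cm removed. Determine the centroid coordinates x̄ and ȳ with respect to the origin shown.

plate: A = 140 × 210 = 29400.00, centroid at (70.00, 105.00).
hole 1: A = −(49 × 83) = -4067.00, centroid at (49.50, 73.50).
hole 2: A = −π·37² = -4300.84, centroid at (55.00, 154.00).
ΣA = 21032.16 cm², ΣAx̄ = 1620137.28 cm³, ΣAȳ = 2125746.09 cm³.
x̄ = 1620137.28/21032.16 = 77.03 cm; ȳ = 2125746.09/21032.16 = 101.07 cm.

x̄ = 77.03 cm, ȳ = 101.07 cm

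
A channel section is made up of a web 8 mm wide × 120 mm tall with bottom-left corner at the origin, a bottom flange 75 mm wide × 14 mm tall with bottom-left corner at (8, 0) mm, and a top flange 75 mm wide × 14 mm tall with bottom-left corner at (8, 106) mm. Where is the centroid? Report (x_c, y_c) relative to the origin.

x_c = 32.48 mm, y_c = 60.00 mm

web: A = 8 × 120 = 960.00, centroid at (4.00, 60.00).
bottom flange: A = 75 × 14 = 1050.00, centroid at (45.50, 7.00).
top flange: A = 75 × 14 = 1050.00, centroid at (45.50, 113.00).
ΣA = 3060.00 mm², ΣAx_c = 99390.00 mm³, ΣAy_c = 183600.00 mm³.
x_c = 99390.00/3060.00 = 32.48 mm; y_c = 183600.00/3060.00 = 60.00 mm.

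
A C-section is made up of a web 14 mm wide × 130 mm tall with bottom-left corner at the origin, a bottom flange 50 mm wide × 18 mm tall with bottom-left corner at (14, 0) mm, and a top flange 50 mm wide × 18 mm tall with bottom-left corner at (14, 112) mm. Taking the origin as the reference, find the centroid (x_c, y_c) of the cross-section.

x_c = 22.91 mm, y_c = 65.00 mm

web: A = 14 × 130 = 1820.00, centroid at (7.00, 65.00).
bottom flange: A = 50 × 18 = 900.00, centroid at (39.00, 9.00).
top flange: A = 50 × 18 = 900.00, centroid at (39.00, 121.00).
ΣA = 3620.00 mm², ΣAx_c = 82940.00 mm³, ΣAy_c = 235300.00 mm³.
x_c = 82940.00/3620.00 = 22.91 mm; y_c = 235300.00/3620.00 = 65.00 mm.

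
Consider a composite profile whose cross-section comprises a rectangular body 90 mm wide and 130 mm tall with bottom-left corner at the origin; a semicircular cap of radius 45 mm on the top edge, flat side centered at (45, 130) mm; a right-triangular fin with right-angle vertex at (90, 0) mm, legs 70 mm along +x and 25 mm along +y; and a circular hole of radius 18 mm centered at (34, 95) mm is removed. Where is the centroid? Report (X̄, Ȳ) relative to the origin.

X̄ = 49.82 mm, Ȳ = 77.71 mm

rectangular body: A = 90 × 130 = 11700.00, centroid at (45.00, 65.00).
semicircular top: A = ½π·45² = 3180.86, centroid at (45.00, 149.10).
triangular fin: A = ½·70·25 = 875.00, centroid at (113.33, 8.33).
hole: A = −π·18² = -1017.88, centroid at (34.00, 95.00).
ΣA = 14737.99 mm²
ΣAX̄ = (11700.00)(45.00) + (3180.86)(45.00) + (875.00)(113.33) + (-1017.88)(34.00) = 734197.70 mm³
ΣAȲ = (11700.00)(65.00) + (3180.86)(149.10) + (875.00)(8.33) + (-1017.88)(95.00) = 1145355.58 mm³
X̄ = 734197.70 / 14737.99 = 49.82 mm
Ȳ = 1145355.58 / 14737.99 = 77.71 mm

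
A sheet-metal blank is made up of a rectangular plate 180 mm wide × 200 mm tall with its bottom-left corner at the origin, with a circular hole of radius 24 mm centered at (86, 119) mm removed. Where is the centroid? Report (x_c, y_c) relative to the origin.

x_c = 90.21 mm, y_c = 98.99 mm

plate: A = 180 × 200 = 36000.00, centroid at (90.00, 100.00).
hole: A = −π·24² = -1809.56, centroid at (86.00, 119.00).
ΣA = 34190.44 mm², ΣAx_c = 3084378.07 mm³, ΣAy_c = 3384662.67 mm³.
x_c = 3084378.07/34190.44 = 90.21 mm; y_c = 3384662.67/34190.44 = 98.99 mm.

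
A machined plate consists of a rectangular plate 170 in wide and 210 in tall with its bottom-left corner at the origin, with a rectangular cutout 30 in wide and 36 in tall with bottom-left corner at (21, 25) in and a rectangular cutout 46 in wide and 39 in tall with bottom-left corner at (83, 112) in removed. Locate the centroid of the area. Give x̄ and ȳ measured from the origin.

plate: A = 170 × 210 = 35700.00, centroid at (85.00, 105.00).
hole 1: A = −(30 × 36) = -1080.00, centroid at (36.00, 43.00).
hole 2: A = −(46 × 39) = -1794.00, centroid at (106.00, 131.50).
ΣA = 32826.00 in²
ΣAx̄ = (35700.00)(85.00) + (-1080.00)(36.00) + (-1794.00)(106.00) = 2805456.00 in³
ΣAȳ = (35700.00)(105.00) + (-1080.00)(43.00) + (-1794.00)(131.50) = 3466149.00 in³
x̄ = 2805456.00 / 32826.00 = 85.46 in
ȳ = 3466149.00 / 32826.00 = 105.59 in

x̄ = 85.46 in, ȳ = 105.59 in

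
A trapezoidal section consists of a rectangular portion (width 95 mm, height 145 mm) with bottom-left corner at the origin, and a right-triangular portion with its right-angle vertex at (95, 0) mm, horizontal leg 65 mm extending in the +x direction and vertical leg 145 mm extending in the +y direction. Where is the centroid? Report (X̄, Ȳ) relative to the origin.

X̄ = 65.13 mm, Ȳ = 66.34 mm

Part | A | x̄ᵢ | ȳᵢ | A·x̄ᵢ | A·ȳᵢ
rectangular portion | 13775.00 | 47.50 | 72.50 | 654312.50 | 998687.50
triangular portion | 4712.50 | 116.67 | 48.33 | 549791.67 | 227770.83
Σ | 18487.50 |  |  | 1204104.17 | 1226458.33
X̄ = 1204104.17 / 18487.50 = 65.13 mm
Ȳ = 1226458.33 / 18487.50 = 66.34 mm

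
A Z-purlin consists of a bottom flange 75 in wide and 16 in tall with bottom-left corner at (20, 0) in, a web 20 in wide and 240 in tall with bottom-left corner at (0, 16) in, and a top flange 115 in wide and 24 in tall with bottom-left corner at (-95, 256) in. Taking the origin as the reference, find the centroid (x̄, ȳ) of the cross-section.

bottom flange: A = 75 × 16 = 1200.00, centroid at (57.50, 8.00).
web: A = 20 × 240 = 4800.00, centroid at (10.00, 136.00).
top flange: A = 115 × 24 = 2760.00, centroid at (-37.50, 268.00).
ΣA = 8760.00 in²
ΣAx̄ = (1200.00)(57.50) + (4800.00)(10.00) + (2760.00)(-37.50) = 13500.00 in³
ΣAȳ = (1200.00)(8.00) + (4800.00)(136.00) + (2760.00)(268.00) = 1402080.00 in³
x̄ = 13500.00 / 8760.00 = 1.54 in
ȳ = 1402080.00 / 8760.00 = 160.05 in

x̄ = 1.54 in, ȳ = 160.05 in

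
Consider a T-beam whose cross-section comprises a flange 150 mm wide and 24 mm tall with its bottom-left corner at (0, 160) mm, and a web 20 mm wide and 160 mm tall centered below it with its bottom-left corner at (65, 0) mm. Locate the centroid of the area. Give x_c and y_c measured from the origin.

x_c = 75.00 mm, y_c = 128.71 mm

web: A = 20 × 160 = 3200.00, centroid at (75.00, 80.00).
flange: A = 150 × 24 = 3600.00, centroid at (75.00, 172.00).
ΣA = 6800.00 mm²
ΣAx_c = (3200.00)(75.00) + (3600.00)(75.00) = 510000.00 mm³
ΣAy_c = (3200.00)(80.00) + (3600.00)(172.00) = 875200.00 mm³
x_c = 510000.00 / 6800.00 = 75.00 mm
y_c = 875200.00 / 6800.00 = 128.71 mm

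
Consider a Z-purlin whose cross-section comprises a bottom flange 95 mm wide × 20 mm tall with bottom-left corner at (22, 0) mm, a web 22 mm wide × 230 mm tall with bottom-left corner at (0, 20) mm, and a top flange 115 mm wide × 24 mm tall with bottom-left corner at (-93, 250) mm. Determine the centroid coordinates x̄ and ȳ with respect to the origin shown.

Part | A | x̄ᵢ | ȳᵢ | A·x̄ᵢ | A·ȳᵢ
bottom flange | 1900.00 | 69.50 | 10.00 | 132050.00 | 19000.00
web | 5060.00 | 11.00 | 135.00 | 55660.00 | 683100.00
top flange | 2760.00 | -35.50 | 262.00 | -97980.00 | 723120.00
Σ | 9720.00 |  |  | 89730.00 | 1425220.00
x̄ = 89730.00 / 9720.00 = 9.23 mm
ȳ = 1425220.00 / 9720.00 = 146.63 mm

x̄ = 9.23 mm, ȳ = 146.63 mm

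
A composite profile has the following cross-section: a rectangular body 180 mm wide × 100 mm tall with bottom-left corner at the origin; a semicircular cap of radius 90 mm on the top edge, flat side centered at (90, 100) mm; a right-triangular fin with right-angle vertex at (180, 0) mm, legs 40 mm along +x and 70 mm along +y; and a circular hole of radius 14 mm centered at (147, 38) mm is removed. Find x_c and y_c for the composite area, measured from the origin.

rectangular body: A = 180 × 100 = 18000.00, centroid at (90.00, 50.00).
semicircular top: A = ½π·90² = 12723.45, centroid at (90.00, 138.20).
triangular fin: A = ½·40·70 = 1400.00, centroid at (193.33, 23.33).
hole: A = −π·14² = -615.75, centroid at (147.00, 38.00).
ΣA = 31507.70 mm²
ΣAx_c = (18000.00)(90.00) + (12723.45)(90.00) + (1400.00)(193.33) + (-615.75)(147.00) = 2945261.62 mm³
ΣAy_c = (18000.00)(50.00) + (12723.45)(138.20) + (1400.00)(23.33) + (-615.75)(38.00) = 2667613.11 mm³
x_c = 2945261.62 / 31507.70 = 93.48 mm
y_c = 2667613.11 / 31507.70 = 84.67 mm

x_c = 93.48 mm, y_c = 84.67 mm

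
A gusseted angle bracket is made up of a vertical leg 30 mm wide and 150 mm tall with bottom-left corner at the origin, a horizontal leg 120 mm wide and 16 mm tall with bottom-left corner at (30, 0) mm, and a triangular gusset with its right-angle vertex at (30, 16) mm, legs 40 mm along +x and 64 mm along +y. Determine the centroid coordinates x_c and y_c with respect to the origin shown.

vertical leg: A = 30 × 150 = 4500.00, centroid at (15.00, 75.00).
horizontal leg: A = 120 × 16 = 1920.00, centroid at (90.00, 8.00).
gusset: A = ½·40·64 = 1280.00, centroid at (43.33, 37.33).
ΣA = 7700.00 mm²
ΣAx_c = (4500.00)(15.00) + (1920.00)(90.00) + (1280.00)(43.33) = 295766.67 mm³
ΣAy_c = (4500.00)(75.00) + (1920.00)(8.00) + (1280.00)(37.33) = 400646.67 mm³
x_c = 295766.67 / 7700.00 = 38.41 mm
y_c = 400646.67 / 7700.00 = 52.03 mm

x_c = 38.41 mm, y_c = 52.03 mm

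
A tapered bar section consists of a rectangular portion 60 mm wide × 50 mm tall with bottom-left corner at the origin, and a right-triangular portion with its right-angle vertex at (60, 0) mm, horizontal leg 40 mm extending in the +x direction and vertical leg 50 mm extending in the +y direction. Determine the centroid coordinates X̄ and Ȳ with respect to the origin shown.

X̄ = 40.83 mm, Ȳ = 22.92 mm

rectangular portion: A = 60 × 50 = 3000.00, centroid at (30.00, 25.00).
triangular portion: A = ½·40·50 = 1000.00, centroid at (73.33, 16.67).
ΣA = 4000.00 mm², ΣAX̄ = 163333.33 mm³, ΣAȲ = 91666.67 mm³.
X̄ = 163333.33/4000.00 = 40.83 mm; Ȳ = 91666.67/4000.00 = 22.92 mm.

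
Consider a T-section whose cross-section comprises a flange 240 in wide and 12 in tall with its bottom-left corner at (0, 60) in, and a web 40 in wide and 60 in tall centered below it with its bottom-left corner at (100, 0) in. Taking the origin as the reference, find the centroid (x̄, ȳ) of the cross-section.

x̄ = 120.00 in, ȳ = 49.64 in

Part | A | x̄ᵢ | ȳᵢ | A·x̄ᵢ | A·ȳᵢ
web | 2400.00 | 120.00 | 30.00 | 288000.00 | 72000.00
flange | 2880.00 | 120.00 | 66.00 | 345600.00 | 190080.00
Σ | 5280.00 |  |  | 633600.00 | 262080.00
x̄ = 633600.00 / 5280.00 = 120.00 in
ȳ = 262080.00 / 5280.00 = 49.64 in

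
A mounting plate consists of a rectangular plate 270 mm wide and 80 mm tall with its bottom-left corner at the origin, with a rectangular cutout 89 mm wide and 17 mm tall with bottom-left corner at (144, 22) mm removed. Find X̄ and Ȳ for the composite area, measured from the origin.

X̄ = 130.97 mm, Ȳ = 40.72 mm

plate: A = 270 × 80 = 21600.00, centroid at (135.00, 40.00).
hole: A = −(89 × 17) = -1513.00, centroid at (188.50, 30.50).
ΣA = 20087.00 mm²
ΣAX̄ = (21600.00)(135.00) + (-1513.00)(188.50) = 2630799.50 mm³
ΣAȲ = (21600.00)(40.00) + (-1513.00)(30.50) = 817853.50 mm³
X̄ = 2630799.50 / 20087.00 = 130.97 mm
Ȳ = 817853.50 / 20087.00 = 40.72 mm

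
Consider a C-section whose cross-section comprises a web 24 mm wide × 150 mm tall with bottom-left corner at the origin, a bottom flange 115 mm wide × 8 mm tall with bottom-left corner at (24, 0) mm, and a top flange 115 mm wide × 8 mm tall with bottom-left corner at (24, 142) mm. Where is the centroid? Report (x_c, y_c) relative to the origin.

Part | A | x̄ᵢ | ȳᵢ | A·x̄ᵢ | A·ȳᵢ
web | 3600.00 | 12.00 | 75.00 | 43200.00 | 270000.00
bottom flange | 920.00 | 81.50 | 4.00 | 74980.00 | 3680.00
top flange | 920.00 | 81.50 | 146.00 | 74980.00 | 134320.00
Σ | 5440.00 |  |  | 193160.00 | 408000.00
x_c = 193160.00 / 5440.00 = 35.51 mm
y_c = 408000.00 / 5440.00 = 75.00 mm

x_c = 35.51 mm, y_c = 75.00 mm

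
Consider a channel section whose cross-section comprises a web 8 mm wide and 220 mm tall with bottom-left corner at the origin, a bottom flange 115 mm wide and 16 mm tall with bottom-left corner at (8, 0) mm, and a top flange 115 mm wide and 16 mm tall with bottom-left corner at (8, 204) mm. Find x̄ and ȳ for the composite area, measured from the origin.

x̄ = 45.60 mm, ȳ = 110.00 mm

web: A = 8 × 220 = 1760.00, centroid at (4.00, 110.00).
bottom flange: A = 115 × 16 = 1840.00, centroid at (65.50, 8.00).
top flange: A = 115 × 16 = 1840.00, centroid at (65.50, 212.00).
ΣA = 5440.00 mm², ΣAx̄ = 248080.00 mm³, ΣAȳ = 598400.00 mm³.
x̄ = 248080.00/5440.00 = 45.60 mm; ȳ = 598400.00/5440.00 = 110.00 mm.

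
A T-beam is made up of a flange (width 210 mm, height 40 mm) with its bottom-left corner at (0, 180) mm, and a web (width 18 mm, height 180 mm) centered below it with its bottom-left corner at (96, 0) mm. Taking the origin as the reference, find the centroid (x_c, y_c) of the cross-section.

Part | A | x̄ᵢ | ȳᵢ | A·x̄ᵢ | A·ȳᵢ
web | 3240.00 | 105.00 | 90.00 | 340200.00 | 291600.00
flange | 8400.00 | 105.00 | 200.00 | 882000.00 | 1680000.00
Σ | 11640.00 |  |  | 1222200.00 | 1971600.00
x_c = 1222200.00 / 11640.00 = 105.00 mm
y_c = 1971600.00 / 11640.00 = 169.38 mm

x_c = 105.00 mm, y_c = 169.38 mm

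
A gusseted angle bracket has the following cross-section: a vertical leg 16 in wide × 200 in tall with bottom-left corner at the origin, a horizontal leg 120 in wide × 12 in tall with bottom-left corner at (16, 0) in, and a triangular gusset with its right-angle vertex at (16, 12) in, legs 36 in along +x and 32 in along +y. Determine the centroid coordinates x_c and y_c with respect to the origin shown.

x_c = 28.98 in, y_c = 65.51 in

vertical leg: A = 16 × 200 = 3200.00, centroid at (8.00, 100.00).
horizontal leg: A = 120 × 12 = 1440.00, centroid at (76.00, 6.00).
gusset: A = ½·36·32 = 576.00, centroid at (28.00, 22.67).
ΣA = 5216.00 in²
ΣAx_c = (3200.00)(8.00) + (1440.00)(76.00) + (576.00)(28.00) = 151168.00 in³
ΣAy_c = (3200.00)(100.00) + (1440.00)(6.00) + (576.00)(22.67) = 341696.00 in³
x_c = 151168.00 / 5216.00 = 28.98 in
y_c = 341696.00 / 5216.00 = 65.51 in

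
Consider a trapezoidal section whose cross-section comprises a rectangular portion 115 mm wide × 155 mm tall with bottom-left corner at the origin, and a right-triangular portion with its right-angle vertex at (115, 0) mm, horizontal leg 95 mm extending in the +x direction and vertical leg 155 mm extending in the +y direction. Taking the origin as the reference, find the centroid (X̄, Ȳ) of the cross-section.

X̄ = 83.56 mm, Ȳ = 69.95 mm

Part | A | x̄ᵢ | ȳᵢ | A·x̄ᵢ | A·ȳᵢ
rectangular portion | 17825.00 | 57.50 | 77.50 | 1024937.50 | 1381437.50
triangular portion | 7362.50 | 146.67 | 51.67 | 1079833.33 | 380395.83
Σ | 25187.50 |  |  | 2104770.83 | 1761833.33
X̄ = 2104770.83 / 25187.50 = 83.56 mm
Ȳ = 1761833.33 / 25187.50 = 69.95 mm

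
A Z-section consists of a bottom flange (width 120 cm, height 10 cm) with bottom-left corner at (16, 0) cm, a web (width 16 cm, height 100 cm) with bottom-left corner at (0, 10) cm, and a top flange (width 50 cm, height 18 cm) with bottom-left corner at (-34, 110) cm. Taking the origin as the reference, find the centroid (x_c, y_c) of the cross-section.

x_c = 25.92 cm, y_c = 56.51 cm

bottom flange: A = 120 × 10 = 1200.00, centroid at (76.00, 5.00).
web: A = 16 × 100 = 1600.00, centroid at (8.00, 60.00).
top flange: A = 50 × 18 = 900.00, centroid at (-9.00, 119.00).
ΣA = 3700.00 cm²
ΣAx_c = (1200.00)(76.00) + (1600.00)(8.00) + (900.00)(-9.00) = 95900.00 cm³
ΣAy_c = (1200.00)(5.00) + (1600.00)(60.00) + (900.00)(119.00) = 209100.00 cm³
x_c = 95900.00 / 3700.00 = 25.92 cm
y_c = 209100.00 / 3700.00 = 56.51 cm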